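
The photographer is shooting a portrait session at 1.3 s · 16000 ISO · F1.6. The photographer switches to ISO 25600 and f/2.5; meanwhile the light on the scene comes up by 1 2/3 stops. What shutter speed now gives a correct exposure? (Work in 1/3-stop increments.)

0.6 s

Scene light: 1 2/3 stops brighter.
ISO: 16000 → 20000 → 25600 — 2/3 stop raised (brighter).
Aperture: f/1.6 → f/1.8 → f/2 → f/2.2 → f/2.5 — 1 1/3 stops narrower (darker).
Net so far: 1 stop brighter. Shutter speed: 1.3 → 1 → 0.8 → 0.6.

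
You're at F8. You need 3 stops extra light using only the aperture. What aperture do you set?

Aperture: f/8 → f/5.6 → f/4 → f/2.8 — 3 stops larger aperture (brighter).

f/2.8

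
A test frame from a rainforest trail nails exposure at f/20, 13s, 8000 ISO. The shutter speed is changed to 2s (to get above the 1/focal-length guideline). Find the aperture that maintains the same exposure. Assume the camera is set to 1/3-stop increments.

f/8

Shutter speed: 13 → 10 → 8 → 6 → 5 → 4 → 3.2 → 2.5 → 2 — 2 2/3 stops shorter (darker).
Need 2 2/3 stops brighter from the aperture: f/20 → f/18 → f/16 → f/14 → f/13 → f/11 → f/10 → f/9 → f/8.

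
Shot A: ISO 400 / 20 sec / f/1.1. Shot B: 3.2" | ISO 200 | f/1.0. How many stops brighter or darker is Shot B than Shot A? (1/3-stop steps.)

Aperture: f/1.1 → f/1.0 — 1/3 stop larger aperture (brighter).
Shutter speed: 20 → 15 → 13 → 10 → 8 → 6 → 5 → 4 → 3.2 — 2 2/3 stops shorter (darker).
ISO: 400 → 320 → 250 → 200 — 1 stop lower (darker).
Net: +1/3 −2 2/3 −1 = −3 1/3 stops.

3 1/3 stops darker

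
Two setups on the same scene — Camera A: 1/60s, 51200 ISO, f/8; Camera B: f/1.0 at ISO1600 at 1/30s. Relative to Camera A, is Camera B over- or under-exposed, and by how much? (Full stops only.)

Aperture: f/8 → f/5.6 → f/4 → f/2.8 → f/2 → f/1.4 → f/1.0 — 6 stops wider (brighter).
Shutter speed: 1/60 → 1/30 — 1 stop slower (brighter).
ISO: 51200 → 25600 → 12800 → 6400 → 3200 → 1600 — 5 stops lower (darker).
Net: +6 +1 −5 = +2 stops.

2 stops brighter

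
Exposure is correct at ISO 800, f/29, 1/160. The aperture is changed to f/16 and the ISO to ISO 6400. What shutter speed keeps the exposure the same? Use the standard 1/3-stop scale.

1/4000s

Aperture: f/29 → f/25 → f/22 → f/20 → f/18 → f/16 — 1 2/3 stops larger aperture (brighter).
ISO: 800 → 1000 → 1250 → 1600 → 2000 → 2500 → 3200 → 4000 → 5000 → 6400 — 3 stops raised (brighter).
Net change so far: 4 2/3 stops brighter. Offset with the shutter speed: 1/160 → 1/200 → 1/250 → 1/320 → 1/400 → 1/500 → 1/640 → 1/800 → 1/1000 → 1/1250 → 1/1600 → 1/2000 → 1/2500 → 1/3200 → 1/4000.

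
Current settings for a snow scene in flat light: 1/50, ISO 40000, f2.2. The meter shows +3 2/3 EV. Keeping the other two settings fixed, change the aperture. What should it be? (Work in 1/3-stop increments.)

f/8

Overexposed by 3 2/3 stops → need 3 2/3 stops darker.
Aperture: f/2.2 → f/2.5 → f/2.8 → f/3.2 → f/3.5 → f/4 → f/4.5 → f/5 → f/5.6 → f/6.3 → f/7.1 → f/8.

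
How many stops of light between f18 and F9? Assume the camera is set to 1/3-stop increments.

2 stops

f/18 → f/16 → f/14 → f/13 → f/11 → f/10 → f/9 — count the steps: 6 third-stops = 2 stops.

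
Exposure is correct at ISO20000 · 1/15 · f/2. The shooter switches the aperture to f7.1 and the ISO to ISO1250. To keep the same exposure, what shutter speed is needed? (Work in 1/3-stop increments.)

13 s

Aperture: f/2 → f/2.2 → f/2.5 → f/2.8 → f/3.2 → f/3.5 → f/4 → f/4.5 → f/5 → f/5.6 → f/6.3 → f/7.1 — 3 2/3 stops narrower (darker).
ISO: 20000 → 16000 → 12800 → 10000 → 8000 → 6400 → 5000 → 4000 → 3200 → 2500 → 2000 → 1600 → 1250 — 4 stops lower (darker).
Net change so far: 7 2/3 stops darker. Offset with the shutter speed: 1/15 → 1/13 → 1/10 → 1/8 → 1/6 → 1/5 → 1/4 → 0.3 → 0.4 → 0.5 → 0.6 → 0.8 → 1 → 1.3 → 1.6 → 2 → 2.5 → 3.2 → 4 → 5 → 6 → 8 → 10 → 13.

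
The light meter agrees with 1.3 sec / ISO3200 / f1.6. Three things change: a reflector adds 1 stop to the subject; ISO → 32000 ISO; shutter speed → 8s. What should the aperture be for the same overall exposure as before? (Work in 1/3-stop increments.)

f/18

Scene light: 1 stop brighter.
ISO: 3200 → 4000 → 5000 → 6400 → 8000 → 10000 → 12800 → 16000 → 20000 → 25600 → 32000 — 3 1/3 stops higher (brighter).
Shutter speed: 1.3 → 1.6 → 2 → 2.5 → 3.2 → 4 → 5 → 6 → 8 — 2 2/3 stops slower (brighter).
Net so far: 7 stops brighter. Aperture: f/1.6 → f/1.8 → f/2 → f/2.2 → f/2.5 → f/2.8 → f/3.2 → f/3.5 → f/4 → f/4.5 → f/5 → f/5.6 → f/6.3 → f/7.1 → f/8 → f/9 → f/10 → f/11 → f/13 → f/14 → f/16 → f/18.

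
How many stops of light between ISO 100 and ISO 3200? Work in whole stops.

5 stops

100 → 200 → 400 → 800 → 1600 → 3200 — count the steps: 5 stops.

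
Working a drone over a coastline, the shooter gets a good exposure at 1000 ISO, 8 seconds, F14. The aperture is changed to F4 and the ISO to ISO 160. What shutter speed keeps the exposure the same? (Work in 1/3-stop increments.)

Aperture: f/14 → f/13 → f/11 → f/10 → f/9 → f/8 → f/7.1 → f/6.3 → f/5.6 → f/5 → f/4.5 → f/4 — 3 2/3 stops opened up (brighter).
ISO: 1000 → 800 → 640 → 500 → 400 → 320 → 250 → 200 → 160 — 2 2/3 stops dropped (darker).
Net change so far: 1 stop brighter. Offset with the shutter speed: 8 → 6 → 5 → 4.

4 s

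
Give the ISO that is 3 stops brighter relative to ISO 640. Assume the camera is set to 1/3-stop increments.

ISO 5000

ISO: 640 → 800 → 1000 → 1250 → 1600 → 2000 → 2500 → 3200 → 4000 → 5000 — 3 stops raised (brighter).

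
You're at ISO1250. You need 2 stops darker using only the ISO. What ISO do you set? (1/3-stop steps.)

ISO 320

ISO: 1250 → 1000 → 800 → 640 → 500 → 400 → 320 — 2 stops lower (darker).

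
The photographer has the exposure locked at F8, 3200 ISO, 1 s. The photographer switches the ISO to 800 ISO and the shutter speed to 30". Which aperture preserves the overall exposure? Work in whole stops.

f/22

ISO: 3200 → 1600 → 800 — 2 stops dropped (darker).
Shutter speed: 1 → 2 → 4 → 8 → 15 → 30 — 5 stops slower (brighter).
Net change so far: 3 stops brighter. Offset with the aperture: f/8 → f/11 → f/16 → f/22.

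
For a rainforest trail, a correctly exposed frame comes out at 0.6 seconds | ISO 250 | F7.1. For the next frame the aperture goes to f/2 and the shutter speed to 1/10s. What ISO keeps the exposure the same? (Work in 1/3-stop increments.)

Aperture: f/7.1 → f/6.3 → f/5.6 → f/5 → f/4.5 → f/4 → f/3.5 → f/3.2 → f/2.8 → f/2.5 → f/2.2 → f/2 — 3 2/3 stops larger aperture (brighter).
Shutter speed: 0.6 → 0.5 → 0.4 → 0.3 → 1/4 → 1/5 → 1/6 → 1/8 → 1/10 — 2 2/3 stops shorter (darker).
Net change so far: 1 stop brighter. Offset with the ISO: 250 → 200 → 160 → 125.

ISO 125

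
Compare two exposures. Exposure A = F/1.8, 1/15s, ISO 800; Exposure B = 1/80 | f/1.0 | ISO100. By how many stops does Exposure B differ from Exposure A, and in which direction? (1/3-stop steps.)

3 2/3 stops darker

Aperture: f/1.8 → f/1.6 → f/1.4 → f/1.2 → f/1.1 → f/1.0 — 1 2/3 stops wider (brighter).
Shutter speed: 1/15 → 1/20 → 1/25 → 1/30 → 1/40 → 1/50 → 1/60 → 1/80 — 2 1/3 stops faster (darker).
ISO: 800 → 640 → 500 → 400 → 320 → 250 → 200 → 160 → 125 → 100 — 3 stops lower (darker).
Net: +1 2/3 −2 1/3 −3 = −3 2/3 stops.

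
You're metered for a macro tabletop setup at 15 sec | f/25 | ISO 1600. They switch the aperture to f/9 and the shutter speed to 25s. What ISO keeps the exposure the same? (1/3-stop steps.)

ISO 125

Aperture: f/25 → f/22 → f/20 → f/18 → f/16 → f/14 → f/13 → f/11 → f/10 → f/9 — 3 stops larger aperture (brighter).
Shutter speed: 15 → 20 → 25 — 2/3 stop slower (brighter).
Net change so far: 3 2/3 stops brighter. Offset with the ISO: 1600 → 1250 → 1000 → 800 → 640 → 500 → 400 → 320 → 250 → 200 → 160 → 125.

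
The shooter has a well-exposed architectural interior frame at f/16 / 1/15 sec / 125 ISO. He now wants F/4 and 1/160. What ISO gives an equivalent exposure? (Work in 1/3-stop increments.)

ISO 80

Aperture: f/16 → f/14 → f/13 → f/11 → f/10 → f/9 → f/8 → f/7.1 → f/6.3 → f/5.6 → f/5 → f/4.5 → f/4 — 4 stops wider (brighter).
Shutter speed: 1/15 → 1/20 → 1/25 → 1/30 → 1/40 → 1/50 → 1/60 → 1/80 → 1/100 → 1/125 → 1/160 — 3 1/3 stops faster (darker).
Net change so far: 2/3 stop brighter. Offset with the ISO: 125 → 100 → 80.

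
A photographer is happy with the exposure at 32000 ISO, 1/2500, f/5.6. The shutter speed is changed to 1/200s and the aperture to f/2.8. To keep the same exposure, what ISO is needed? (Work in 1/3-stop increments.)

ISO 640

Shutter speed: 1/2500 → 1/2000 → 1/1600 → 1/1250 → 1/1000 → 1/800 → 1/640 → 1/500 → 1/400 → 1/320 → 1/250 → 1/200 — 3 2/3 stops longer (brighter).
Aperture: f/5.6 → f/5 → f/4.5 → f/4 → f/3.5 → f/3.2 → f/2.8 — 2 stops larger aperture (brighter).
Net change so far: 5 2/3 stops brighter. Offset with the ISO: 32000 → 25600 → 20000 → 16000 → 12800 → 10000 → 8000 → 6400 → 5000 → 4000 → 3200 → 2500 → 2000 → 1600 → 1250 → 1000 → 800 → 640.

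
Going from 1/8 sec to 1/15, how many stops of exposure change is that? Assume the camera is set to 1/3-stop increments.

1/8 → 1/10 → 1/13 → 1/15 — count the steps: 3 third-stops = 1 stop.

1 stop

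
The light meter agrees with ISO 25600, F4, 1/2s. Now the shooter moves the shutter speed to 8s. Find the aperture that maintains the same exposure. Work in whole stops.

f/16

Shutter speed: 1/2 → 1 → 2 → 4 → 8 — 4 stops longer (brighter).
Need 4 stops darker from the aperture: f/4 → f/5.6 → f/8 → f/11 → f/16.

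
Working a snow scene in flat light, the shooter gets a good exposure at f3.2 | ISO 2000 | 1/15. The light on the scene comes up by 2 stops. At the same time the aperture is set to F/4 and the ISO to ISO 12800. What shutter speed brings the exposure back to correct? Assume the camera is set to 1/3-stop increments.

1/250s

Scene light: 2 stops brighter.
Aperture: f/3.2 → f/3.5 → f/4 — 2/3 stop smaller aperture (darker).
ISO: 2000 → 2500 → 3200 → 4000 → 5000 → 6400 → 8000 → 10000 → 12800 — 2 2/3 stops higher (brighter).
Net so far: 4 stops brighter. Shutter speed: 1/15 → 1/20 → 1/25 → 1/30 → 1/40 → 1/50 → 1/60 → 1/80 → 1/100 → 1/125 → 1/160 → 1/200 → 1/250.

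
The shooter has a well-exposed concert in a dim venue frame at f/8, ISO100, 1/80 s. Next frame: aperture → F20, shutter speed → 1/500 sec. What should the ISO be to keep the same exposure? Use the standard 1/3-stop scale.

ISO 4000

Aperture: f/8 → f/9 → f/10 → f/11 → f/13 → f/14 → f/16 → f/18 → f/20 — 2 2/3 stops stopped down (darker).
Shutter speed: 1/80 → 1/100 → 1/125 → 1/160 → 1/200 → 1/250 → 1/320 → 1/400 → 1/500 — 2 2/3 stops faster (darker).
Net change so far: 5 1/3 stops darker. Offset with the ISO: 100 → 125 → 160 → 200 → 250 → 320 → 400 → 500 → 640 → 800 → 1000 → 1250 → 1600 → 2000 → 2500 → 3200 → 4000.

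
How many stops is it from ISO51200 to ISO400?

51200 → 25600 → 12800 → 6400 → 3200 → 1600 → 800 → 400 — count the steps: 7 stops.

7 stops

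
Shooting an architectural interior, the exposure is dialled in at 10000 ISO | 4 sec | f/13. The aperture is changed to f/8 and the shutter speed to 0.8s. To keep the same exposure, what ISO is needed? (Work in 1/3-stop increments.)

Aperture: f/13 → f/11 → f/10 → f/9 → f/8 — 1 1/3 stops larger aperture (brighter).
Shutter speed: 4 → 3.2 → 2.5 → 2 → 1.6 → 1.3 → 1 → 0.8 — 2 1/3 stops shorter (darker).
Net change so far: 1 stop darker. Offset with the ISO: 10000 → 12800 → 16000 → 20000.

ISO 20000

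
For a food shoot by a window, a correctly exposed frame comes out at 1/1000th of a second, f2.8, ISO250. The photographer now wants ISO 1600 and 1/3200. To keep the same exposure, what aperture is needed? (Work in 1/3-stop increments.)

f/4

ISO: 250 → 320 → 400 → 500 → 640 → 800 → 1000 → 1250 → 1600 — 2 2/3 stops raised (brighter).
Shutter speed: 1/1000 → 1/1250 → 1/1600 → 1/2000 → 1/2500 → 1/3200 — 1 2/3 stops shorter (darker).
Net change so far: 1 stop brighter. Offset with the aperture: f/2.8 → f/3.2 → f/3.5 → f/4.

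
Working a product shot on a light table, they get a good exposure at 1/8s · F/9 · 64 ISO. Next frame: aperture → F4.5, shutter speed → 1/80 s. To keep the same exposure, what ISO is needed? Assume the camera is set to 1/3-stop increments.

ISO 160

Aperture: f/9 → f/8 → f/7.1 → f/6.3 → f/5.6 → f/5 → f/4.5 — 2 stops wider (brighter).
Shutter speed: 1/8 → 1/10 → 1/13 → 1/15 → 1/20 → 1/25 → 1/30 → 1/40 → 1/50 → 1/60 → 1/80 — 3 1/3 stops faster (darker).
Net change so far: 1 1/3 stops darker. Offset with the ISO: 64 → 80 → 100 → 125 → 160.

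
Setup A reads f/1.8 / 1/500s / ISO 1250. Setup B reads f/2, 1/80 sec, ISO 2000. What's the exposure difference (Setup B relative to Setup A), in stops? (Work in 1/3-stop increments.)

3 stops brighter

Aperture: f/1.8 → f/2 — 1/3 stop stopped down (darker).
Shutter speed: 1/500 → 1/400 → 1/320 → 1/250 → 1/200 → 1/160 → 1/125 → 1/100 → 1/80 — 2 2/3 stops slower (brighter).
ISO: 1250 → 1600 → 2000 — 2/3 stop raised (brighter).
Net: −1/3 +2 2/3 +2/3 = +3 stops.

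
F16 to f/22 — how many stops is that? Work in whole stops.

1 stop

f/16 → f/22 — count the steps: 1 stop.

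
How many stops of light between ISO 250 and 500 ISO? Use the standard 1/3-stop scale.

1 stop

250 → 320 → 400 → 500 — count the steps: 3 third-stops = 1 stop.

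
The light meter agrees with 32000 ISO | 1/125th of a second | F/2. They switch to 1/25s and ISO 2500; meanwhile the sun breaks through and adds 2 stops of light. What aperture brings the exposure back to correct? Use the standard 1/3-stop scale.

f/2.5

Scene light: 2 stops brighter.
Shutter speed: 1/125 → 1/100 → 1/80 → 1/60 → 1/50 → 1/40 → 1/30 → 1/25 — 2 1/3 stops longer (brighter).
ISO: 32000 → 25600 → 20000 → 16000 → 12800 → 10000 → 8000 → 6400 → 5000 → 4000 → 3200 → 2500 — 3 2/3 stops lower (darker).
Net so far: 2/3 stop brighter. Aperture: f/2 → f/2.2 → f/2.5.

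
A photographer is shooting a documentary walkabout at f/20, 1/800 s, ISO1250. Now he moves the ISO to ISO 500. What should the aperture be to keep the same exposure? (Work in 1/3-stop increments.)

ISO: 1250 → 1000 → 800 → 640 → 500 — 1 1/3 stops dropped (darker).
Need 1 1/3 stops brighter from the aperture: f/20 → f/18 → f/16 → f/14 → f/13.

f/13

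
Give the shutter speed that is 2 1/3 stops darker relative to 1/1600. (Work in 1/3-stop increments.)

Shutter speed: 1/1600 → 1/2000 → 1/2500 → 1/3200 → 1/4000 → 1/5000 → 1/6400 → 1/8000 — 2 1/3 stops shorter (darker).

1/8000s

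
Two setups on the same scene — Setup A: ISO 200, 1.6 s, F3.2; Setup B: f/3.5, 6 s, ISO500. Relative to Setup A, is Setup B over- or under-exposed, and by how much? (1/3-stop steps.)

3 stops brighter

Aperture: f/3.2 → f/3.5 — 1/3 stop stopped down (darker).
Shutter speed: 1.6 → 2 → 2.5 → 3.2 → 4 → 5 → 6 — 2 stops longer (brighter).
ISO: 200 → 250 → 320 → 400 → 500 — 1 1/3 stops raised (brighter).
Net: −1/3 +2 +1 1/3 = +3 stops.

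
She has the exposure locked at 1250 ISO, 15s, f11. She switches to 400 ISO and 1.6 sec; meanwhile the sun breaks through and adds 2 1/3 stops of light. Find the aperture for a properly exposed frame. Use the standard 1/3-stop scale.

f/4.5

Scene light: 2 1/3 stops brighter.
ISO: 1250 → 1000 → 800 → 640 → 500 → 400 — 1 2/3 stops dropped (darker).
Shutter speed: 15 → 13 → 10 → 8 → 6 → 5 → 4 → 3.2 → 2.5 → 2 → 1.6 — 3 1/3 stops shorter (darker).
Net so far: 2 2/3 stops darker. Aperture: f/11 → f/10 → f/9 → f/8 → f/7.1 → f/6.3 → f/5.6 → f/5 → f/4.5.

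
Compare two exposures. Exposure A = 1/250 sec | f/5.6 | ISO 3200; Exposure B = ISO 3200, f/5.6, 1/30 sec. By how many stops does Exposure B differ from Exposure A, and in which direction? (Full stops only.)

3 stops brighter

Aperture: unchanged.
Shutter speed: 1/250 → 1/125 → 1/60 → 1/30 — 3 stops slower (brighter).
ISO: unchanged.
Net: +3 = +3 stops.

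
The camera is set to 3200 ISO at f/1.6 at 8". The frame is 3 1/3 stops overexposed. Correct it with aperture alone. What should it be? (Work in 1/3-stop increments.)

Overexposed by 3 1/3 stops → need 3 1/3 stops darker.
Aperture: f/1.6 → f/1.8 → f/2 → f/2.2 → f/2.5 → f/2.8 → f/3.2 → f/3.5 → f/4 → f/4.5 → f/5.

f/5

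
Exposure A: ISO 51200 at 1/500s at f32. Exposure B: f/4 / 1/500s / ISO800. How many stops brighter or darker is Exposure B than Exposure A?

same exposure (0 stops)

Aperture: f/32 → f/22 → f/16 → f/11 → f/8 → f/5.6 → f/4 — 6 stops wider (brighter).
Shutter speed: unchanged.
ISO: 51200 → 25600 → 12800 → 6400 → 3200 → 1600 → 800 — 6 stops dropped (darker).
Net: +6 −6 = 0 stops.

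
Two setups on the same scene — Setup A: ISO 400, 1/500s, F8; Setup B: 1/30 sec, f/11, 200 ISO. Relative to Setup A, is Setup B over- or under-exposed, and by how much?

2 stops brighter

Aperture: f/8 → f/11 — 1 stop narrower (darker).
Shutter speed: 1/500 → 1/250 → 1/125 → 1/60 → 1/30 — 4 stops longer (brighter).
ISO: 400 → 200 — 1 stop dropped (darker).
Net: −1 +4 −1 = +2 stops.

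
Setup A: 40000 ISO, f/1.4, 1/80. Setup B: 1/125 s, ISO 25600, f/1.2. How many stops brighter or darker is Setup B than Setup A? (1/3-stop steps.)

1 stop darker

Aperture: f/1.4 → f/1.2 — 1/3 stop larger aperture (brighter).
Shutter speed: 1/80 → 1/100 → 1/125 — 2/3 stop shorter (darker).
ISO: 40000 → 32000 → 25600 — 2/3 stop dropped (darker).
Net: +1/3 −2/3 −2/3 = −1 stop.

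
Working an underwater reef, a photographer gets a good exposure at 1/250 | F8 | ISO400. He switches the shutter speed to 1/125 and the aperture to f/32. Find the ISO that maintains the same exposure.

ISO 3200

Shutter speed: 1/250 → 1/125 — 1 stop slower (brighter).
Aperture: f/8 → f/11 → f/16 → f/22 → f/32 — 4 stops narrower (darker).
Net change so far: 3 stops darker. Offset with the ISO: 400 → 800 → 1600 → 3200.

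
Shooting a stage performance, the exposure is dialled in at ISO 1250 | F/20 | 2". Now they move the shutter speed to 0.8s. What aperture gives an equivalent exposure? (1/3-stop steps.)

Shutter speed: 2 → 1.6 → 1.3 → 1 → 0.8 — 1 1/3 stops shorter (darker).
Need 1 1/3 stops brighter from the aperture: f/20 → f/18 → f/16 → f/14 → f/13.

f/13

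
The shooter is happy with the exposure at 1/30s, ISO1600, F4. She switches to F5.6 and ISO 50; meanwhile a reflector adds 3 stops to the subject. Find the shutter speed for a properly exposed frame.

Scene light: 3 stops brighter.
Aperture: f/4 → f/5.6 — 1 stop narrower (darker).
ISO: 1600 → 800 → 400 → 200 → 100 → 50 — 5 stops lower (darker).
Net so far: 3 stops darker. Shutter speed: 1/30 → 1/15 → 1/8 → 1/4.

1/4s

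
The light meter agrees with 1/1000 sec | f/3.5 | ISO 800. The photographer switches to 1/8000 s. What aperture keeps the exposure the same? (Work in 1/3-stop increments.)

Shutter speed: 1/1000 → 1/1250 → 1/1600 → 1/2000 → 1/2500 → 1/3200 → 1/4000 → 1/5000 → 1/6400 → 1/8000 — 3 stops faster (darker).
Need 3 stops brighter from the aperture: f/3.5 → f/3.2 → f/2.8 → f/2.5 → f/2.2 → f/2 → f/1.8 → f/1.6 → f/1.4 → f/1.2.

f/1.2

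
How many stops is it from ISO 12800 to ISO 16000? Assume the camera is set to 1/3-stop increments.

12800 → 16000 — count the steps: 1 third-stops = 1/3 stop.

1/3 stop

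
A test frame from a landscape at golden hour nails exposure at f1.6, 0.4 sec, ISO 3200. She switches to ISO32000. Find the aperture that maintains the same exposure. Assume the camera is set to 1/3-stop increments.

f/5

ISO: 3200 → 4000 → 5000 → 6400 → 8000 → 10000 → 12800 → 16000 → 20000 → 25600 → 32000 — 3 1/3 stops raised (brighter).
Need 3 1/3 stops darker from the aperture: f/1.6 → f/1.8 → f/2 → f/2.2 → f/2.5 → f/2.8 → f/3.2 → f/3.5 → f/4 → f/4.5 → f/5.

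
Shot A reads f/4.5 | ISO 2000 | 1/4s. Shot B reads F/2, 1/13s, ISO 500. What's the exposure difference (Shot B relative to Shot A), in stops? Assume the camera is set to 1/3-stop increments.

1 1/3 stops darker

Aperture: f/4.5 → f/4 → f/3.5 → f/3.2 → f/2.8 → f/2.5 → f/2.2 → f/2 — 2 1/3 stops larger aperture (brighter).
Shutter speed: 1/4 → 1/5 → 1/6 → 1/8 → 1/10 → 1/13 — 1 2/3 stops shorter (darker).
ISO: 2000 → 1600 → 1250 → 1000 → 800 → 640 → 500 — 2 stops dropped (darker).
Net: +2 1/3 −1 2/3 −2 = −1 1/3 stops.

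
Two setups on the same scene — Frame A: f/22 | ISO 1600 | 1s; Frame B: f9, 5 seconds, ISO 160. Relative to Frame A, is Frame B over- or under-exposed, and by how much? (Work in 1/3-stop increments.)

1 2/3 stops brighter

Aperture: f/22 → f/20 → f/18 → f/16 → f/14 → f/13 → f/11 → f/10 → f/9 — 2 2/3 stops opened up (brighter).
Shutter speed: 1 → 1.3 → 1.6 → 2 → 2.5 → 3.2 → 4 → 5 — 2 1/3 stops slower (brighter).
ISO: 1600 → 1250 → 1000 → 800 → 640 → 500 → 400 → 320 → 250 → 200 → 160 — 3 1/3 stops dropped (darker).
Net: +2 2/3 +2 1/3 −3 1/3 = +1 2/3 stops.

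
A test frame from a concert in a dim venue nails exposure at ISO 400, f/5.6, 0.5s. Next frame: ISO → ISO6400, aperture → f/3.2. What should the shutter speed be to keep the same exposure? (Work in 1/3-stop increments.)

1/100s

ISO: 400 → 500 → 640 → 800 → 1000 → 1250 → 1600 → 2000 → 2500 → 3200 → 4000 → 5000 → 6400 — 4 stops raised (brighter).
Aperture: f/5.6 → f/5 → f/4.5 → f/4 → f/3.5 → f/3.2 — 1 2/3 stops larger aperture (brighter).
Net change so far: 5 2/3 stops brighter. Offset with the shutter speed: 0.5 → 0.4 → 0.3 → 1/4 → 1/5 → 1/6 → 1/8 → 1/10 → 1/13 → 1/15 → 1/20 → 1/25 → 1/30 → 1/40 → 1/50 → 1/60 → 1/80 → 1/100.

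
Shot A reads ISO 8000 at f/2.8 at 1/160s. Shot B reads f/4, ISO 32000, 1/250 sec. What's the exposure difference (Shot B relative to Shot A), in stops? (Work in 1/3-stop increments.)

Aperture: f/2.8 → f/3.2 → f/3.5 → f/4 — 1 stop stopped down (darker).
Shutter speed: 1/160 → 1/200 → 1/250 — 2/3 stop faster (darker).
ISO: 8000 → 10000 → 12800 → 16000 → 20000 → 25600 → 32000 — 2 stops higher (brighter).
Net: −1 −2/3 +2 = +1/3 stops.

1/3 stop brighter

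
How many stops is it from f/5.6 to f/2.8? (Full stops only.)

f/5.6 → f/4 → f/2.8 — count the steps: 2 stops.

2 stops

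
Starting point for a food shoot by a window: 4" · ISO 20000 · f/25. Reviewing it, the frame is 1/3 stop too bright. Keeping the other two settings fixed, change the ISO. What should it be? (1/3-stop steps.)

ISO 16000

Overexposed by 1/3 stop → need 1/3 stop darker.
ISO: 20000 → 16000.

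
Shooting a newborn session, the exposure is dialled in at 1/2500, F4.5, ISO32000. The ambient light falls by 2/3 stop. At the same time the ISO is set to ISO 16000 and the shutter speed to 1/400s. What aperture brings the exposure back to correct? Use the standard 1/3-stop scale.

Scene light: 2/3 stop darker.
ISO: 32000 → 25600 → 20000 → 16000 — 1 stop lower (darker).
Shutter speed: 1/2500 → 1/2000 → 1/1600 → 1/1250 → 1/1000 → 1/800 → 1/640 → 1/500 → 1/400 — 2 2/3 stops slower (brighter).
Net so far: 1 stop brighter. Aperture: f/4.5 → f/5 → f/5.6 → f/6.3.

f/6.3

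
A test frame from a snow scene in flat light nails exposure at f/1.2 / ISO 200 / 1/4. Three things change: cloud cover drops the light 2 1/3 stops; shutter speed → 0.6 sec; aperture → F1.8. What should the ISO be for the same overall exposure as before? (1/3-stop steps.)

Scene light: 2 1/3 stops darker.
Shutter speed: 1/4 → 0.3 → 0.4 → 0.5 → 0.6 — 1 1/3 stops longer (brighter).
Aperture: f/1.2 → f/1.4 → f/1.6 → f/1.8 — 1 stop narrower (darker).
Net so far: 2 stops darker. ISO: 200 → 250 → 320 → 400 → 500 → 640 → 800.

ISO 800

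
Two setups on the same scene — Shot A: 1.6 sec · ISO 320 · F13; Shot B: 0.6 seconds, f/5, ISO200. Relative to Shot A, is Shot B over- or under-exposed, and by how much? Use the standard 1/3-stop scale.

Aperture: f/13 → f/11 → f/10 → f/9 → f/8 → f/7.1 → f/6.3 → f/5.6 → f/5 — 2 2/3 stops larger aperture (brighter).
Shutter speed: 1.6 → 1.3 → 1 → 0.8 → 0.6 — 1 1/3 stops faster (darker).
ISO: 320 → 250 → 200 — 2/3 stop lower (darker).
Net: +2 2/3 −1 1/3 −2/3 = +2/3 stops.

2/3 stop brighter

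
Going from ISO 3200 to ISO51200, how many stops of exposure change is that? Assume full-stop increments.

3200 → 6400 → 12800 → 25600 → 51200 — count the steps: 4 stops.

4 stops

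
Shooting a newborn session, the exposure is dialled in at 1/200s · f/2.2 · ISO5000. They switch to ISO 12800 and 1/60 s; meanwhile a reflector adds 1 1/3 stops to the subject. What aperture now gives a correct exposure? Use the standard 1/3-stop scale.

f/10

Scene light: 1 1/3 stops brighter.
ISO: 5000 → 6400 → 8000 → 10000 → 12800 — 1 1/3 stops raised (brighter).
Shutter speed: 1/200 → 1/160 → 1/125 → 1/100 → 1/80 → 1/60 — 1 2/3 stops slower (brighter).
Net so far: 4 1/3 stops brighter. Aperture: f/2.2 → f/2.5 → f/2.8 → f/3.2 → f/3.5 → f/4 → f/4.5 → f/5 → f/5.6 → f/6.3 → f/7.1 → f/8 → f/9 → f/10.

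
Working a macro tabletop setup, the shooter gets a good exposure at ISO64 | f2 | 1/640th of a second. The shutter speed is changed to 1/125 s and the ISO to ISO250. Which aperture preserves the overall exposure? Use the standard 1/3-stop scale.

f/9

Shutter speed: 1/640 → 1/500 → 1/400 → 1/320 → 1/250 → 1/200 → 1/160 → 1/125 — 2 1/3 stops slower (brighter).
ISO: 64 → 80 → 100 → 125 → 160 → 200 → 250 — 2 stops higher (brighter).
Net change so far: 4 1/3 stops brighter. Offset with the aperture: f/2 → f/2.2 → f/2.5 → f/2.8 → f/3.2 → f/3.5 → f/4 → f/4.5 → f/5 → f/5.6 → f/6.3 → f/7.1 → f/8 → f/9.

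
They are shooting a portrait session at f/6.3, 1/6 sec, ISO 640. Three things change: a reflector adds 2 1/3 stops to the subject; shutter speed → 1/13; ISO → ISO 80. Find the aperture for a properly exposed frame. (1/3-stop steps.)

f/3.5

Scene light: 2 1/3 stops brighter.
Shutter speed: 1/6 → 1/8 → 1/10 → 1/13 — 1 stop shorter (darker).
ISO: 640 → 500 → 400 → 320 → 250 → 200 → 160 → 125 → 100 → 80 — 3 stops lower (darker).
Net so far: 1 2/3 stops darker. Aperture: f/6.3 → f/5.6 → f/5 → f/4.5 → f/4 → f/3.5.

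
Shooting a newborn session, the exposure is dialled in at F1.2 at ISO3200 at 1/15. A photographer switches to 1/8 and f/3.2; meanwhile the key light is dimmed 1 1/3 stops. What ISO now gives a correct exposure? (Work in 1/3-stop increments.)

Scene light: 1 1/3 stops darker.
Shutter speed: 1/15 → 1/13 → 1/10 → 1/8 — 1 stop longer (brighter).
Aperture: f/1.2 → f/1.4 → f/1.6 → f/1.8 → f/2 → f/2.2 → f/2.5 → f/2.8 → f/3.2 — 2 2/3 stops smaller aperture (darker).
Net so far: 3 stops darker. ISO: 3200 → 4000 → 5000 → 6400 → 8000 → 10000 → 12800 → 16000 → 20000 → 25600.

ISO 25600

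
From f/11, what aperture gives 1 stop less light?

f/16

Aperture: f/11 → f/16 — 1 stop smaller aperture (darker).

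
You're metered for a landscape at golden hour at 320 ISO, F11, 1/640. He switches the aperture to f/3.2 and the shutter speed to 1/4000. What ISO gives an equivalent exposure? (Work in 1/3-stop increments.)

Aperture: f/11 → f/10 → f/9 → f/8 → f/7.1 → f/6.3 → f/5.6 → f/5 → f/4.5 → f/4 → f/3.5 → f/3.2 — 3 2/3 stops larger aperture (brighter).
Shutter speed: 1/640 → 1/800 → 1/1000 → 1/1250 → 1/1600 → 1/2000 → 1/2500 → 1/3200 → 1/4000 — 2 2/3 stops shorter (darker).
Net change so far: 1 stop brighter. Offset with the ISO: 320 → 250 → 200 → 160.

ISO 160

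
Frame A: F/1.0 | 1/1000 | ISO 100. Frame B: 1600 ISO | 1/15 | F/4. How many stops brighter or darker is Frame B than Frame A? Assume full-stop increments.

Aperture: f/1.0 → f/1.4 → f/2 → f/2.8 → f/4 — 4 stops stopped down (darker).
Shutter speed: 1/1000 → 1/500 → 1/250 → 1/125 → 1/60 → 1/30 → 1/15 — 6 stops longer (brighter).
ISO: 100 → 200 → 400 → 800 → 1600 — 4 stops raised (brighter).
Net: −4 +6 +4 = +6 stops.

6 stops brighter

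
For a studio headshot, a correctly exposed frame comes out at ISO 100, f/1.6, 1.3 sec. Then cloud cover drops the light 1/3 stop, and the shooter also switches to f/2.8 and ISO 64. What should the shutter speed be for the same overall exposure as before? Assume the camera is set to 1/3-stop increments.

8 s

Scene light: 1/3 stop darker.
Aperture: f/1.6 → f/1.8 → f/2 → f/2.2 → f/2.5 → f/2.8 — 1 2/3 stops smaller aperture (darker).
ISO: 100 → 80 → 64 — 2/3 stop lower (darker).
Net so far: 2 2/3 stops darker. Shutter speed: 1.3 → 1.6 → 2 → 2.5 → 3.2 → 4 → 5 → 6 → 8.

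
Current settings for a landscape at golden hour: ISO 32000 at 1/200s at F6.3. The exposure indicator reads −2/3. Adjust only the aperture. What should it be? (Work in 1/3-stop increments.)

f/5

Underexposed by 2/3 stop → need 2/3 stop brighter.
Aperture: f/6.3 → f/5.6 → f/5.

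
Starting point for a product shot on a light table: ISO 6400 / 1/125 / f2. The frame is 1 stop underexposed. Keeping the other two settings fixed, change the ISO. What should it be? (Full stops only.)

Underexposed by 1 stop → need 1 stop brighter.
ISO: 6400 → 12800.

ISO 12800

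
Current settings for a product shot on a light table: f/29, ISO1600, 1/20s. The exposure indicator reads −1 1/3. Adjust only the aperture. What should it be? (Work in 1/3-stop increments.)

Underexposed by 1 1/3 stops → need 1 1/3 stops brighter.
Aperture: f/29 → f/25 → f/22 → f/20 → f/18.

f/18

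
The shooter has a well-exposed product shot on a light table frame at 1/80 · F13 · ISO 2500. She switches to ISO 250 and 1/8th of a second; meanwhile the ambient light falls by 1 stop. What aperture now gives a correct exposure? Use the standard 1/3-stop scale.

f/9

Scene light: 1 stop darker.
ISO: 2500 → 2000 → 1600 → 1250 → 1000 → 800 → 640 → 500 → 400 → 320 → 250 — 3 1/3 stops lower (darker).
Shutter speed: 1/80 → 1/60 → 1/50 → 1/40 → 1/30 → 1/25 → 1/20 → 1/15 → 1/13 → 1/10 → 1/8 — 3 1/3 stops slower (brighter).
Net so far: 1 stop darker. Aperture: f/13 → f/11 → f/10 → f/9.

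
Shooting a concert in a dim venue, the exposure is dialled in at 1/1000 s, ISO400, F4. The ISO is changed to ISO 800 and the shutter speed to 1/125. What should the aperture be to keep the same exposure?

f/16

ISO: 400 → 800 — 1 stop raised (brighter).
Shutter speed: 1/1000 → 1/500 → 1/250 → 1/125 — 3 stops longer (brighter).
Net change so far: 4 stops brighter. Offset with the aperture: f/4 → f/5.6 → f/8 → f/11 → f/16.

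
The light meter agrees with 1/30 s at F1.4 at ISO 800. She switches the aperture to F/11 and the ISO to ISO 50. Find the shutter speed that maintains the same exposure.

Aperture: f/1.4 → f/2 → f/2.8 → f/4 → f/5.6 → f/8 → f/11 — 6 stops smaller aperture (darker).
ISO: 800 → 400 → 200 → 100 → 50 — 4 stops lower (darker).
Net change so far: 10 stops darker. Offset with the shutter speed: 1/30 → 1/15 → 1/8 → 1/4 → 1/2 → 1 → 2 → 4 → 8 → 15 → 30.

30 s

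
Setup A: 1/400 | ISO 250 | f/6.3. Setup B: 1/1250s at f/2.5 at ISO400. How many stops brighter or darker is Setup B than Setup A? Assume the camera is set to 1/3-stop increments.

Aperture: f/6.3 → f/5.6 → f/5 → f/4.5 → f/4 → f/3.5 → f/3.2 → f/2.8 → f/2.5 — 2 2/3 stops larger aperture (brighter).
Shutter speed: 1/400 → 1/500 → 1/640 → 1/800 → 1/1000 → 1/1250 — 1 2/3 stops shorter (darker).
ISO: 250 → 320 → 400 — 2/3 stop higher (brighter).
Net: +2 2/3 −1 2/3 +2/3 = +1 2/3 stops.

1 2/3 stops brighter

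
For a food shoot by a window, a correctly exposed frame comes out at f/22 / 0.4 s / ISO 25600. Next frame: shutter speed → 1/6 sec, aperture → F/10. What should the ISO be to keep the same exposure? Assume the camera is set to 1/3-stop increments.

Shutter speed: 0.4 → 0.3 → 1/4 → 1/5 → 1/6 — 1 1/3 stops shorter (darker).
Aperture: f/22 → f/20 → f/18 → f/16 → f/14 → f/13 → f/11 → f/10 — 2 1/3 stops larger aperture (brighter).
Net change so far: 1 stop brighter. Offset with the ISO: 25600 → 20000 → 16000 → 12800.

ISO 12800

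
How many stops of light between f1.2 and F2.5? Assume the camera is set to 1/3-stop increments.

2 stops

f/1.2 → f/1.4 → f/1.6 → f/1.8 → f/2 → f/2.2 → f/2.5 — count the steps: 6 third-stops = 2 stops.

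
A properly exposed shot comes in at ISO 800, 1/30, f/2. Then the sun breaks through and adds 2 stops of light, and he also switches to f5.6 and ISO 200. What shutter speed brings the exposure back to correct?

Scene light: 2 stops brighter.
Aperture: f/2 → f/2.8 → f/4 → f/5.6 — 3 stops narrower (darker).
ISO: 800 → 400 → 200 — 2 stops dropped (darker).
Net so far: 3 stops darker. Shutter speed: 1/30 → 1/15 → 1/8 → 1/4.

1/4s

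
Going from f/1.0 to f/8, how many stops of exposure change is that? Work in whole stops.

6 stops

f/1.0 → f/1.4 → f/2 → f/2.8 → f/4 → f/5.6 → f/8 — count the steps: 6 stops.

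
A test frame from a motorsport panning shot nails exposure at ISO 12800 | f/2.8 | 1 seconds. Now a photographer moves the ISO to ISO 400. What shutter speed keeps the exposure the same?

30 s

ISO: 12800 → 6400 → 3200 → 1600 → 800 → 400 — 5 stops dropped (darker).
Need 5 stops brighter from the shutter speed: 1 → 2 → 4 → 8 → 15 → 30.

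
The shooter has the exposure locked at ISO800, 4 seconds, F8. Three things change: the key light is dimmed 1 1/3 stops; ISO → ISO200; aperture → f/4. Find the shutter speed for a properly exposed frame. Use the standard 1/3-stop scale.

Scene light: 1 1/3 stops darker.
ISO: 800 → 640 → 500 → 400 → 320 → 250 → 200 — 2 stops dropped (darker).
Aperture: f/8 → f/7.1 → f/6.3 → f/5.6 → f/5 → f/4.5 → f/4 — 2 stops opened up (brighter).
Net so far: 1 1/3 stops darker. Shutter speed: 4 → 5 → 6 → 8 → 10.

10 s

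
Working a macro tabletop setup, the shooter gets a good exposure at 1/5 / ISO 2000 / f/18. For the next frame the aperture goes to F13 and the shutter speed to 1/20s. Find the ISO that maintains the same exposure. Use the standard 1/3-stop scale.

Aperture: f/18 → f/16 → f/14 → f/13 — 1 stop larger aperture (brighter).
Shutter speed: 1/5 → 1/6 → 1/8 → 1/10 → 1/13 → 1/15 → 1/20 — 2 stops shorter (darker).
Net change so far: 1 stop darker. Offset with the ISO: 2000 → 2500 → 3200 → 4000.

ISO 4000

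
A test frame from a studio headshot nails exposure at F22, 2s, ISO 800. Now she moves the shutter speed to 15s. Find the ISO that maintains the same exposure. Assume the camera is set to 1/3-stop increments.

Shutter speed: 2 → 2.5 → 3.2 → 4 → 5 → 6 → 8 → 10 → 13 → 15 — 3 stops longer (brighter).
Need 3 stops darker from the ISO: 800 → 640 → 500 → 400 → 320 → 250 → 200 → 160 → 125 → 100.

ISO 100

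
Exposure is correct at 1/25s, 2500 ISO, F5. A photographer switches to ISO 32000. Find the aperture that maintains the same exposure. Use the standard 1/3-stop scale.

ISO: 2500 → 3200 → 4000 → 5000 → 6400 → 8000 → 10000 → 12800 → 16000 → 20000 → 25600 → 32000 — 3 2/3 stops higher (brighter).
Need 3 2/3 stops darker from the aperture: f/5 → f/5.6 → f/6.3 → f/7.1 → f/8 → f/9 → f/10 → f/11 → f/13 → f/14 → f/16 → f/18.

f/18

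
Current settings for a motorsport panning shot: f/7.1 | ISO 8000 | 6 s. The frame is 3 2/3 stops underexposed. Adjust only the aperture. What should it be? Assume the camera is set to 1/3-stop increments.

Underexposed by 3 2/3 stops → need 3 2/3 stops brighter.
Aperture: f/7.1 → f/6.3 → f/5.6 → f/5 → f/4.5 → f/4 → f/3.5 → f/3.2 → f/2.8 → f/2.5 → f/2.2 → f/2.

f/2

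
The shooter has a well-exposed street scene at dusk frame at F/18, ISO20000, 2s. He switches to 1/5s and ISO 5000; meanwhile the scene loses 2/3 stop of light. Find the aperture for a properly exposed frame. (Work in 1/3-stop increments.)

f/2.2

Scene light: 2/3 stop darker.
Shutter speed: 2 → 1.6 → 1.3 → 1 → 0.8 → 0.6 → 0.5 → 0.4 → 0.3 → 1/4 → 1/5 — 3 1/3 stops shorter (darker).
ISO: 20000 → 16000 → 12800 → 10000 → 8000 → 6400 → 5000 — 2 stops lower (darker).
Net so far: 6 stops darker. Aperture: f/18 → f/16 → f/14 → f/13 → f/11 → f/10 → f/9 → f/8 → f/7.1 → f/6.3 → f/5.6 → f/5 → f/4.5 → f/4 → f/3.5 → f/3.2 → f/2.8 → f/2.5 → f/2.2.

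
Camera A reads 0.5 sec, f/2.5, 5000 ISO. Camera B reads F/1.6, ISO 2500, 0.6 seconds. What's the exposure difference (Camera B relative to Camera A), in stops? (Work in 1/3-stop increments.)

Aperture: f/2.5 → f/2.2 → f/2 → f/1.8 → f/1.6 — 1 1/3 stops wider (brighter).
Shutter speed: 0.5 → 0.6 — 1/3 stop longer (brighter).
ISO: 5000 → 4000 → 3200 → 2500 — 1 stop dropped (darker).
Net: +1 1/3 +1/3 −1 = +2/3 stops.

2/3 stop brighter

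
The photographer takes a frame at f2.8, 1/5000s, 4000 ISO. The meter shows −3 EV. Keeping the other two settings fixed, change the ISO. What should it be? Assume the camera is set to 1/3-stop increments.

ISO 32000

Underexposed by 3 stops → need 3 stops brighter.
ISO: 4000 → 5000 → 6400 → 8000 → 10000 → 12800 → 16000 → 20000 → 25600 → 32000.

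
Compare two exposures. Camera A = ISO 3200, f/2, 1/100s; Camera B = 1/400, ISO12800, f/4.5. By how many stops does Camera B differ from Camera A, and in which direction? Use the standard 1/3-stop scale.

2 1/3 stops darker

Aperture: f/2 → f/2.2 → f/2.5 → f/2.8 → f/3.2 → f/3.5 → f/4 → f/4.5 — 2 1/3 stops narrower (darker).
Shutter speed: 1/100 → 1/125 → 1/160 → 1/200 → 1/250 → 1/320 → 1/400 — 2 stops faster (darker).
ISO: 3200 → 4000 → 5000 → 6400 → 8000 → 10000 → 12800 — 2 stops higher (brighter).
Net: −2 1/3 −2 +2 = −2 1/3 stops.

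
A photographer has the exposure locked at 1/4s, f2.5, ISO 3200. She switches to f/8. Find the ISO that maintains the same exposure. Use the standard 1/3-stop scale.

ISO 32000

Aperture: f/2.5 → f/2.8 → f/3.2 → f/3.5 → f/4 → f/4.5 → f/5 → f/5.6 → f/6.3 → f/7.1 → f/8 — 3 1/3 stops narrower (darker).
Need 3 1/3 stops brighter from the ISO: 3200 → 4000 → 5000 → 6400 → 8000 → 10000 → 12800 → 16000 → 20000 → 25600 → 32000.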